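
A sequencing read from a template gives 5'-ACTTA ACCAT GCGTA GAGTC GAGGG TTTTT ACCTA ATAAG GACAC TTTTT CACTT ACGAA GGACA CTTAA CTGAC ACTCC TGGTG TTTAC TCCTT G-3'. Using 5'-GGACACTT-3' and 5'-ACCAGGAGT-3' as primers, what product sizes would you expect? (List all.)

45 bp, 24 bp

The forward primer GGACACTT matches the top strand at positions 40–47, 61–68.
The reverse primer's reverse complement is ACTCCTGGT, matching at positions 76–84.
Each forward site pairs with the reverse site to give a product ending at position 84: sizes 45, 24 bp.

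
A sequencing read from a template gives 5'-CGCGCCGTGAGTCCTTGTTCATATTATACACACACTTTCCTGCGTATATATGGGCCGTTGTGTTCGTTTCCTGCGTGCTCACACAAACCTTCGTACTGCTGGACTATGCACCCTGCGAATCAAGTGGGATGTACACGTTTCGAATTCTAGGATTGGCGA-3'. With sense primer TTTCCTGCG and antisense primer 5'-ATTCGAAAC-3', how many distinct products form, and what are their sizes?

The forward primer TTTCCTGCG matches the top strand at positions 36–44, 67–75.
The reverse primer's reverse complement is GTTTCGAAT, matching at positions 137–145.
Each forward site pairs with the reverse site to give a product ending at position 145: sizes 110, 79 bp.

Two products: 110 bp, 79 bp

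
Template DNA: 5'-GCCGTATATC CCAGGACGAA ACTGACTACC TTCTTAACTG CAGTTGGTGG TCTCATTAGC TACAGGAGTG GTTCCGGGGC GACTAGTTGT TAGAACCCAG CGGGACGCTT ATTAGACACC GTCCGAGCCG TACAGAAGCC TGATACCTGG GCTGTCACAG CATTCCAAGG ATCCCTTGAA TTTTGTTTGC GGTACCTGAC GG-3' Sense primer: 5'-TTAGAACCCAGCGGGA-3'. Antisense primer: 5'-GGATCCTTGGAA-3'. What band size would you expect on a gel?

85 bp

The forward primer matches the template at positions 90–105.
Reverse complement of the reverse primer: TTCCAAGGATCC. This occurs on the top strand at positions 163–174.
Amplicon spans positions 90–174: 85 bp.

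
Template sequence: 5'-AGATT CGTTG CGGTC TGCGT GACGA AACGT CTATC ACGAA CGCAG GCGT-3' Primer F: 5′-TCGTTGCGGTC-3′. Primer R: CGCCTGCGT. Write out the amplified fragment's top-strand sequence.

The forward primer matches the template at positions 5–15.
Taking the reverse complement of CGCCTGCGT gives ACGCAGGCG, found at positions 40–48 on the template; the primer anneals here to the top strand with its 3' end pointing upstream.
The product is the template from position 5 through 48 (44 bp).

5'-TCGTTGCGGTCTGCGTGACGAAACGTCTATCACGAACGCAGGCG-3'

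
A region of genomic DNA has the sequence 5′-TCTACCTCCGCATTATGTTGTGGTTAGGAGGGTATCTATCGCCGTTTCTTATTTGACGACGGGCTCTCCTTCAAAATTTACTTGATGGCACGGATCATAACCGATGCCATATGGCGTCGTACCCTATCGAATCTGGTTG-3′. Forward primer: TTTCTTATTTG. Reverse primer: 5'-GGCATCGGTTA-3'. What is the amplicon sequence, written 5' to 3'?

The forward primer matches the template at positions 45–55.
Taking the reverse complement of GGCATCGGTTA gives TAACCGATGCC, found at positions 98–108 on the template; the primer anneals here to the top strand with its 3' end pointing upstream.
The product is the template from position 45 through 108 (64 bp).

5'-TTTCTTATTTGACGACGGGCTCTCCTTCAAAATTTACTTGATGGCACGGATCATAACCGATGCC-3'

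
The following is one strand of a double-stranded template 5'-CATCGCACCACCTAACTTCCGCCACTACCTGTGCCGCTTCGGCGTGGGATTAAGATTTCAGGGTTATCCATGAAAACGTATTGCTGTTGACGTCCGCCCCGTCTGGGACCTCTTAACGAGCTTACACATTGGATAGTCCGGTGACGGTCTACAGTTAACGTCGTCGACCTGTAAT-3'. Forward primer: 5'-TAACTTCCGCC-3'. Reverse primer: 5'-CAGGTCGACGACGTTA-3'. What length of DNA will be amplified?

159 bp

Forward primer TAACTTCCGCC is found on the top strand at positions 13–23.
The reverse primer's reverse complement is TAACGTCGTCGACCTG, which matches the template at positions 156–171.
Product length = (reverse-primer end) − (forward-primer start) + 1 = 171 − 13 + 1 = 159 bp.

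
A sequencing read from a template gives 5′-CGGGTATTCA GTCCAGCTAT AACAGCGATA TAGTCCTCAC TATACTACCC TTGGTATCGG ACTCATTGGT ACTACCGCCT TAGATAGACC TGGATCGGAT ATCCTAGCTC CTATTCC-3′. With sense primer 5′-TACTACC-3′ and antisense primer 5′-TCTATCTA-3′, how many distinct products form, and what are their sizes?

Two products: 46 bp, 19 bp

The forward primer TACTACC matches the top strand at positions 43–49, 70–76.
The reverse primer's reverse complement is TAGATAGA, matching at positions 81–88.
Each forward site pairs with the reverse site to give a product ending at position 88: sizes 46, 19 bp.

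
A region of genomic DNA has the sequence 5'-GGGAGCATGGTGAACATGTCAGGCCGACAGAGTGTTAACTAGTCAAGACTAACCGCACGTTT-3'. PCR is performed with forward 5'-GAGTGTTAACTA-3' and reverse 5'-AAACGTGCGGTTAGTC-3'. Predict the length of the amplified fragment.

Forward primer GAGTGTTAACTA is found on the top strand at positions 30–41.
Taking the reverse complement of AAACGTGCGGTTAGTC gives GACTAACCGCACGTTT, found at positions 47–62 on the template; the primer anneals here to the top strand with its 3' end pointing upstream.
The product runs from position 30 to position 62, so its length is 62 − 30 + 1 = 33 bp.

33 bp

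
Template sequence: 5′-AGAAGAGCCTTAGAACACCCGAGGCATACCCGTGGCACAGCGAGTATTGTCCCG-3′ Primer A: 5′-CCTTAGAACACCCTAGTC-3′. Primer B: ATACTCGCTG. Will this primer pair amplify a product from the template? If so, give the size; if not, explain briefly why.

Primer A (CCTTAGAACACCCTAGTC) does not match the top strand, and its reverse complement GACTAGGGTGTTCTAAGG does not match either.
With no annealing site for primer A, no amplification occurs.

No product — primer A has no binding site in the template.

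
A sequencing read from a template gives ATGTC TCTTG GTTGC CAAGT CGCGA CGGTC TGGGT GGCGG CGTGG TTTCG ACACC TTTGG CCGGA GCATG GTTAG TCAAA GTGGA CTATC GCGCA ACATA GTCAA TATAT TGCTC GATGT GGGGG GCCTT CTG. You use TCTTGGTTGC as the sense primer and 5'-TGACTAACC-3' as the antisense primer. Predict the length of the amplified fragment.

Scanning the template, TCTTGGTTGC occurs at positions 6–15; this primer anneals to the bottom strand there with its 3' end pointing downstream.
Taking the reverse complement of TGACTAACC gives GGTTAGTCA, found at positions 70–78 on the template; the primer anneals here to the top strand with its 3' end pointing upstream.
The product runs from position 6 to position 78, so its length is 78 − 6 + 1 = 73 bp.

73 bp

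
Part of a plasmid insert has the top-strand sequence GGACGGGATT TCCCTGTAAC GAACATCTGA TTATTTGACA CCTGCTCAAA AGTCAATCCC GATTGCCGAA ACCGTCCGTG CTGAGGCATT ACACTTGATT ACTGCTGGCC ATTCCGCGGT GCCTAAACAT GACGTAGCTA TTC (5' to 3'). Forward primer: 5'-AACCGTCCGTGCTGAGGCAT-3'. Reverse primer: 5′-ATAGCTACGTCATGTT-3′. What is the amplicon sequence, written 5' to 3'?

Scanning the template, AACCGTCCGTGCTGAGGCAT occurs at positions 70–89; this primer anneals to the bottom strand there with its 3' end pointing downstream.
The reverse primer's reverse complement is AACATGACGTAGCTAT, which matches the template at positions 126–141.
The product is the template from position 70 through 141 (72 bp).

5'-AACCGTCCGTGCTGAGGCATTACACTTGATTACTGCTGGCCATTCCGCGGTGCCTAAACATGACGTAGCTAT-3'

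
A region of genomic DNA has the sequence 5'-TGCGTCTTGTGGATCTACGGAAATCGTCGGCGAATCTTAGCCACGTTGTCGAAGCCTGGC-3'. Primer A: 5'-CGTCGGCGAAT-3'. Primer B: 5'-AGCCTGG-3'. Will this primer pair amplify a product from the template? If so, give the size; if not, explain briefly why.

Primer A (CGTCGGCGAAT) matches the top strand at positions 25–35 (3' end points downstream).
Primer B (AGCCTGG) also matches the top strand directly, at positions 53–59 — its reverse complement CCAGGCT is not present.
Both primers anneal to the bottom strand with 3' ends pointing the same way, so neither can prime synthesis back toward the other.

No product — both primers anneal to the same strand and extend in the same direction.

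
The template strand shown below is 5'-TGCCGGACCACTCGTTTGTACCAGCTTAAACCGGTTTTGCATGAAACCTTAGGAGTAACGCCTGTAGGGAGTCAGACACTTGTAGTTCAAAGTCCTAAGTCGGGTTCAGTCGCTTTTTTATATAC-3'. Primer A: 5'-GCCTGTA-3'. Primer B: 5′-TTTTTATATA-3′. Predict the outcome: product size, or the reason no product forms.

Primer A (GCCTGTA) matches the top strand at positions 60–66 (3' end points downstream).
Primer B (TTTTTATATA) also matches the top strand directly, at positions 115–124 — its reverse complement TATATAAAAA is not present.
Both primers anneal to the bottom strand with 3' ends pointing the same way, so neither can prime synthesis back toward the other.

No product — both primers anneal to the same strand and extend in the same direction.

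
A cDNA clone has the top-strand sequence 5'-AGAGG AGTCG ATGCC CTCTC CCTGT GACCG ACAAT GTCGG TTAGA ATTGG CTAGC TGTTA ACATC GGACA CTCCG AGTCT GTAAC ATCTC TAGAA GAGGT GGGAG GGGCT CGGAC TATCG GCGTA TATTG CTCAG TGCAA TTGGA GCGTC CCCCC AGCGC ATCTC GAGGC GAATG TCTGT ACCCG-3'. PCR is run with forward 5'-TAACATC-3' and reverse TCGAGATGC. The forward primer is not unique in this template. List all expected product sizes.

109 bp, 86 bp

The forward primer TAACATC matches the top strand at positions 59–65, 82–88.
The reverse primer's reverse complement is GCATCTCGA, matching at positions 159–167.
Each forward site pairs with the reverse site to give a product ending at position 167: sizes 109, 86 bp.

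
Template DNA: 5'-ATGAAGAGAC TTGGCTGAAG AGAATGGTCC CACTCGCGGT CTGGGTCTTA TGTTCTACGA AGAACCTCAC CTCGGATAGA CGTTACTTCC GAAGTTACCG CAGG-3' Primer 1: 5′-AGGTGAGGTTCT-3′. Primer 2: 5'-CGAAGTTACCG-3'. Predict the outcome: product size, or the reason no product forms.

No product — the primers' 3' ends point away from each other.

Primer 1 (AGGTGAGGTTCT) has reverse complement AGAACCTCACCT, which matches the top strand at positions 61–72; primer 1 anneals to the top strand there with its 3' end pointing upstream toward position 61.
Primer 2 (CGAAGTTACCG) matches the top strand directly at positions 90–100; it anneals to the bottom strand with its 3' end pointing downstream toward position 100.
The 3' ends diverge (primer 1 extends toward position 1, primer 2 toward position 104), so the primers never converge on a shared product.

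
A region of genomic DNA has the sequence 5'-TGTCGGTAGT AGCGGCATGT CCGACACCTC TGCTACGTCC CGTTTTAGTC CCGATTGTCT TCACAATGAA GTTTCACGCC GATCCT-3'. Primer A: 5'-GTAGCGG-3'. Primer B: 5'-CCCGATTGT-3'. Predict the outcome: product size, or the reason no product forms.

Primer A (GTAGCGG) matches the top strand at positions 9–15 (3' end points downstream).
Primer B (CCCGATTGT) also matches the top strand directly, at positions 50–58 — its reverse complement ACAATCGGG is not present.
Both primers anneal to the bottom strand with 3' ends pointing the same way, so neither can prime synthesis back toward the other.

No product — both primers anneal to the same strand and extend in the same direction.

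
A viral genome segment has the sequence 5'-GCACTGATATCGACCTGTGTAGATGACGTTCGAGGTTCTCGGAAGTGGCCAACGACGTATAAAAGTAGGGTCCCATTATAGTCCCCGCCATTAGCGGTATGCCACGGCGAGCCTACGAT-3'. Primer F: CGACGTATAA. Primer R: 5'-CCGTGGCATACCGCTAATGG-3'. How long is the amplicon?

Forward primer CGACGTATAA is found on the top strand at positions 53–62.
The reverse primer's reverse complement is CCATTAGCGGTATGCCACGG, which matches the template at positions 88–107.
Amplicon spans positions 53–107: 55 bp.

55 bp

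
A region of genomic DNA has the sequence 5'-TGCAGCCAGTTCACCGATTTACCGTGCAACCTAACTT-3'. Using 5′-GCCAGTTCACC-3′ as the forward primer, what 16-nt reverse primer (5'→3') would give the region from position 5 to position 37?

The product's 3' end on the top strand is position 37.
The reverse primer anneals to the top strand over positions 22–37, i.e. to CCGTGCAACCTAACTT.
Its sequence written 5'→3' is the reverse complement: AAGTTAGGTTGCACGG.

5'-AAGTTAGGTTGCACGG-3'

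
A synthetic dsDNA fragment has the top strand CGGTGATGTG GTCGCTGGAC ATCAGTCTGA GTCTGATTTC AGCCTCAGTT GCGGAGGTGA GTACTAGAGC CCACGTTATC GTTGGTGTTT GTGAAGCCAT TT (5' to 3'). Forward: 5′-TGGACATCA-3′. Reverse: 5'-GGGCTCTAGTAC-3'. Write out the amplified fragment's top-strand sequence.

5'-TGGACATCAGTCTGAGTCTGATTTCAGCCTCAGTTGCGGAGGTGAGTACTAGAGCCC-3'

Scanning the template, TGGACATCA occurs at positions 16–24; this primer anneals to the bottom strand there with its 3' end pointing downstream.
Reverse complement of the reverse primer: GTACTAGAGCCC. This occurs on the top strand at positions 61–72.
The product is the template from position 16 through 72 (57 bp).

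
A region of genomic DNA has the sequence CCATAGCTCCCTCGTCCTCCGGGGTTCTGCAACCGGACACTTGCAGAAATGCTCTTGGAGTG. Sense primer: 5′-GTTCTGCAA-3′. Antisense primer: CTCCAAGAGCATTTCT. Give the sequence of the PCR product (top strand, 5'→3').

Forward primer GTTCTGCAA is found on the top strand at positions 24–32.
Reverse complement of the reverse primer: AGAAATGCTCTTGGAG. This occurs on the top strand at positions 45–60.
The product is the template from position 24 through 60 (37 bp).

5'-GTTCTGCAACCGGACACTTGCAGAAATGCTCTTGGAG-3'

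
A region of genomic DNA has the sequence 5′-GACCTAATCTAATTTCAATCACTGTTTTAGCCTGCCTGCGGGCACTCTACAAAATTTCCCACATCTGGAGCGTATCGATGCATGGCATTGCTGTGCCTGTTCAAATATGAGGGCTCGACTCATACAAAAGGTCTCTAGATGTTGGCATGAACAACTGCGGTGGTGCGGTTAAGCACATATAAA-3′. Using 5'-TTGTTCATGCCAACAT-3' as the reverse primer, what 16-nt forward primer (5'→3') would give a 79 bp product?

5'-CGATGCATGGCATTGC-3'

The reverse primer's reverse complement ATGTTGGCATGAACAA matches the template at positions 139–154, so the product ends at position 154.
A 79 bp product then starts at position 154 − 79 + 1 = 76.
The forward primer is identical to the top strand there: CGATGCATGGCATTGC.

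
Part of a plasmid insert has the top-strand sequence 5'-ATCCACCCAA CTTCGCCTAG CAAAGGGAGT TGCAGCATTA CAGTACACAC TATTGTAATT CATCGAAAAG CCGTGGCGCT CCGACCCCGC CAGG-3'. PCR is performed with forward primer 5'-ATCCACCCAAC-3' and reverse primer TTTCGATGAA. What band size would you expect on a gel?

68 bp

Scanning the template, ATCCACCCAAC occurs at positions 1–11; this primer anneals to the bottom strand there with its 3' end pointing downstream.
Taking the reverse complement of TTTCGATGAA gives TTCATCGAAA, found at positions 59–68 on the template; the primer anneals here to the top strand with its 3' end pointing upstream.
Product length = (reverse-primer end) − (forward-primer start) + 1 = 68 − 1 + 1 = 68 bp.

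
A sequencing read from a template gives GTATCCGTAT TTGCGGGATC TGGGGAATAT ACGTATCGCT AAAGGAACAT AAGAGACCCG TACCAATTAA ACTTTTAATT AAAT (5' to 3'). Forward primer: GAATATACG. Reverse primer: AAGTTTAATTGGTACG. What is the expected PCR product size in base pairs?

50 bp

Scanning the template, GAATATACG occurs at positions 25–33; this primer anneals to the bottom strand there with its 3' end pointing downstream.
The reverse primer's reverse complement is CGTACCAATTAAACTT, which matches the template at positions 59–74.
Amplicon spans positions 25–74: 50 bp.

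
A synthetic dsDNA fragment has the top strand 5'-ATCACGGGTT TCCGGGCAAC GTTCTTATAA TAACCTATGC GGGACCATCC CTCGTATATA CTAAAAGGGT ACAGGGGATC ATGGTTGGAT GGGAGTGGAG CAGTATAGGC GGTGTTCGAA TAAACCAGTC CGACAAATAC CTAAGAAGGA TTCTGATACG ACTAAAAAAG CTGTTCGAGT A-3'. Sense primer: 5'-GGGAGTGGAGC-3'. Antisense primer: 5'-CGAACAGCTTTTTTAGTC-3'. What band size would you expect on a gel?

87 bp

Forward primer GGGAGTGGAGC is found on the top strand at positions 91–101.
The reverse primer's reverse complement is GACTAAAAAAGCTGTTCG, which matches the template at positions 160–177.
The product runs from position 91 to position 177, so its length is 177 − 91 + 1 = 87 bp.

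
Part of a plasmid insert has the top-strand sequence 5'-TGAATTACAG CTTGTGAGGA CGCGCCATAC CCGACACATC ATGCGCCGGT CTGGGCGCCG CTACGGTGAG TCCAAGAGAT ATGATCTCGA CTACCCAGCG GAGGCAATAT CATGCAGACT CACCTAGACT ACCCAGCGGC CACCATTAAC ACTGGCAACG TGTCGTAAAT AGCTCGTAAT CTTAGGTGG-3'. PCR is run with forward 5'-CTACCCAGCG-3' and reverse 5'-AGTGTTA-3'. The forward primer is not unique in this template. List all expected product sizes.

The forward primer CTACCCAGCG matches the top strand at positions 91–100, 129–138.
The reverse primer's reverse complement is TAACACT, matching at positions 147–153.
Each forward site pairs with the reverse site to give a product ending at position 153: sizes 63, 25 bp.

63 bp, 25 bp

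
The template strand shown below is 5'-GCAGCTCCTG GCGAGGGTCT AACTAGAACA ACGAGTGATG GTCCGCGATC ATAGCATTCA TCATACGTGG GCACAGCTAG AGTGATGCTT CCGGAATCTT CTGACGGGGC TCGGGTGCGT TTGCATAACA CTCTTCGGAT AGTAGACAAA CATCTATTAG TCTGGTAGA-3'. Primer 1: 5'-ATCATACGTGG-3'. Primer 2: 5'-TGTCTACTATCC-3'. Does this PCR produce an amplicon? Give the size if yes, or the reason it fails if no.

Yes — an 89 bp product.

Primer 1 (ATCATACGTGG) matches the top strand at positions 60–70; it acts as a forward primer.
Primer 2's reverse complement is GGATAGTAGACA, matching the top strand at positions 137–148; it acts as a reverse primer.
The 3' ends face each other across positions 60–148, giving an 89 bp product.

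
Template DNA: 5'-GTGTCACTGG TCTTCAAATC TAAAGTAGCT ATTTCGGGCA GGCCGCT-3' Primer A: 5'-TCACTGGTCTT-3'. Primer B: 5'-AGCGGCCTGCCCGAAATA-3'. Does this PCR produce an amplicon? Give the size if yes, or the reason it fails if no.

Primer A (TCACTGGTCTT) matches the top strand at positions 4–14; it acts as a forward primer.
Primer B's reverse complement is TATTTCGGGCAGGCCGCT, matching the top strand at positions 30–47; it acts as a reverse primer.
The 3' ends face each other across positions 4–47, giving a 44 bp product.

Yes — a 44 bp product.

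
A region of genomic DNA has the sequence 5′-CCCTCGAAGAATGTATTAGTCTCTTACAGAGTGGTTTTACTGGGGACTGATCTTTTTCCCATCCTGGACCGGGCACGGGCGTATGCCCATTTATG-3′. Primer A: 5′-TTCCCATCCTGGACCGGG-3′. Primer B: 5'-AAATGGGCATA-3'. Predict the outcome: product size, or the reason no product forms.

Yes — a 37 bp product.

Primer A (TTCCCATCCTGGACCGGG) matches the top strand at positions 56–73; it acts as a forward primer.
Primer B's reverse complement is TATGCCCATTT, matching the top strand at positions 82–92; it acts as a reverse primer.
The 3' ends face each other across positions 56–92, giving a 37 bp product.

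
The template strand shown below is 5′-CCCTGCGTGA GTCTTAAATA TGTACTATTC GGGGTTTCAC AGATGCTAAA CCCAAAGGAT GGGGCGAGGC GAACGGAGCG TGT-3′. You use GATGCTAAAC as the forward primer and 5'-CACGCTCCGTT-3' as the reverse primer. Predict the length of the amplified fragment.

Forward primer GATGCTAAAC is found on the top strand at positions 42–51.
Reverse complement of the reverse primer: AACGGAGCGTG. This occurs on the top strand at positions 72–82.
Product length = (reverse-primer end) − (forward-primer start) + 1 = 82 − 42 + 1 = 41 bp.

41 bp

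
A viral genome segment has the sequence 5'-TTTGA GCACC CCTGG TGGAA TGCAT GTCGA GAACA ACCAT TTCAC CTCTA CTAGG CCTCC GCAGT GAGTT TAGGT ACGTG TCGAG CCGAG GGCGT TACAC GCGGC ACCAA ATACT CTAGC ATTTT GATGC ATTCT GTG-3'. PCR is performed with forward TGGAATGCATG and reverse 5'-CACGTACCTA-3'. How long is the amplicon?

The forward primer matches the template at positions 16–26.
Taking the reverse complement of CACGTACCTA gives TAGGTACGTG, found at positions 71–80 on the template; the primer anneals here to the top strand with its 3' end pointing upstream.
The product runs from position 16 to position 80, so its length is 80 − 16 + 1 = 65 bp.

65 bp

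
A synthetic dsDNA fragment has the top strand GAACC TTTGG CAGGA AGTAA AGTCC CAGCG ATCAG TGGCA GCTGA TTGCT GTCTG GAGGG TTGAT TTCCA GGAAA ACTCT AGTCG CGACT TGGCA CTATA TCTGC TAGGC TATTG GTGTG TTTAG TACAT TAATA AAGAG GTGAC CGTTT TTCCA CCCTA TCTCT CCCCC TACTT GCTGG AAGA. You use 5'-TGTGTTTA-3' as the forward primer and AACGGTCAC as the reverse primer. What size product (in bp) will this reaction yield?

33 bp

Scanning the template, TGTGTTTA occurs at positions 117–124; this primer anneals to the bottom strand there with its 3' end pointing downstream.
Taking the reverse complement of AACGGTCAC gives GTGACCGTT, found at positions 141–149 on the template; the primer anneals here to the top strand with its 3' end pointing upstream.
Product length = (reverse-primer end) − (forward-primer start) + 1 = 149 − 117 + 1 = 33 bp.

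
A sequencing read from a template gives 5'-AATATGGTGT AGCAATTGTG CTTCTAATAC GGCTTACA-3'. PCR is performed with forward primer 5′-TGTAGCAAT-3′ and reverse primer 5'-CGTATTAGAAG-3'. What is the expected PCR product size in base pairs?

The forward primer matches the template at positions 8–16.
Taking the reverse complement of CGTATTAGAAG gives CTTCTAATACG, found at positions 21–31 on the template; the primer anneals here to the top strand with its 3' end pointing upstream.
The product runs from position 8 to position 31, so its length is 31 − 8 + 1 = 24 bp.

24 bp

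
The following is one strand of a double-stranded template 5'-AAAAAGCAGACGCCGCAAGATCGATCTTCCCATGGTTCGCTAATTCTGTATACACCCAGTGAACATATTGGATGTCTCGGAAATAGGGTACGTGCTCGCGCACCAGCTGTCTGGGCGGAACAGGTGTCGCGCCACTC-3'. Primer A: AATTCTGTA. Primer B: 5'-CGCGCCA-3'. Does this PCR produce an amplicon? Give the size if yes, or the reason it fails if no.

Primer A (AATTCTGTA) matches the top strand at positions 42–50 (3' end points downstream).
Primer B (CGCGCCA) also matches the top strand directly, at positions 128–134 — its reverse complement TGGCGCG is not present.
Both primers anneal to the bottom strand with 3' ends pointing the same way, so neither can prime synthesis back toward the other.

No product — both primers anneal to the same strand and extend in the same direction.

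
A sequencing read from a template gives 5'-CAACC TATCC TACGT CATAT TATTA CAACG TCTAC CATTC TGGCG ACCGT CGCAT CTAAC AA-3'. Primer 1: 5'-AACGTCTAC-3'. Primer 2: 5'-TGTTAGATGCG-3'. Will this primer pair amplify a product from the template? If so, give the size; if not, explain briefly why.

Yes — a 35 bp product.

Primer 1 (AACGTCTAC) matches the top strand at positions 27–35; it acts as a forward primer.
Primer 2's reverse complement is CGCATCTAACA, matching the top strand at positions 51–61; it acts as a reverse primer.
The 3' ends face each other across positions 27–61, giving a 35 bp product.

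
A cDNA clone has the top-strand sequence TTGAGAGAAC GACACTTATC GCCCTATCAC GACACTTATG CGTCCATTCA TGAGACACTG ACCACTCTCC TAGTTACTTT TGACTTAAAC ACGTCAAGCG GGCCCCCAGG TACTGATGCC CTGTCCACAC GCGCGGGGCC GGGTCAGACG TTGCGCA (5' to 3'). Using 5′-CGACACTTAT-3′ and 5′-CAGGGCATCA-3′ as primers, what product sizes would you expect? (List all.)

The forward primer CGACACTTAT matches the top strand at positions 10–19, 30–39.
The reverse primer's reverse complement is TGATGCCCTG, matching at positions 114–123.
Each forward site pairs with the reverse site to give a product ending at position 123: sizes 114, 94 bp.

114 bp, 94 bp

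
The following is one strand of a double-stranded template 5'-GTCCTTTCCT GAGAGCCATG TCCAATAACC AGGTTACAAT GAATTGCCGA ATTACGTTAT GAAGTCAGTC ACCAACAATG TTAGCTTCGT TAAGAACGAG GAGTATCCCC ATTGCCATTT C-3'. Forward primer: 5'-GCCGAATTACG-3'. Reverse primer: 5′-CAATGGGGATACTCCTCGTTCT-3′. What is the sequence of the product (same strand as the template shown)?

5'-GCCGAATTACGTTATGAAGTCAGTCACCAACAATGTTAGCTTCGTTAAGAACGAGGAGTATCCCCATTG-3'

The forward primer matches the template at positions 46–56.
The reverse primer's reverse complement is AGAACGAGGAGTATCCCCATTG, which matches the template at positions 93–114.
The product is the template from position 46 through 114 (69 bp).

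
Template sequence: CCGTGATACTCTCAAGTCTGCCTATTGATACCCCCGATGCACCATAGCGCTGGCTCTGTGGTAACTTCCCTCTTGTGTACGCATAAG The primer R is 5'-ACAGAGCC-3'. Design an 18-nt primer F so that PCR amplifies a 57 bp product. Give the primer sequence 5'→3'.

The reverse primer's reverse complement GGCTCTGT matches the template at positions 52–59, so the product ends at position 59.
A 57 bp product then starts at position 59 − 57 + 1 = 3.
The forward primer is identical to the top strand there: GTGATACTCTCAAGTCTG.

5'-GTGATACTCTCAAGTCTG-3'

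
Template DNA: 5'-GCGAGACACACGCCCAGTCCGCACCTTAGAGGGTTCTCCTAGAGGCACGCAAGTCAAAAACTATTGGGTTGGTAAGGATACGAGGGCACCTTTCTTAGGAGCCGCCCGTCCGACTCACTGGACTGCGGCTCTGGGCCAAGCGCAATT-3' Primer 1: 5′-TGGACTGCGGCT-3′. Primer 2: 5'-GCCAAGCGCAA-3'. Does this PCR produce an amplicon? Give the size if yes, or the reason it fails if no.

Primer 1 (TGGACTGCGGCT) matches the top strand at positions 119–130 (3' end points downstream).
Primer 2 (GCCAAGCGCAA) also matches the top strand directly, at positions 135–145 — its reverse complement TTGCGCTTGGC is not present.
Both primers anneal to the bottom strand with 3' ends pointing the same way, so neither can prime synthesis back toward the other.

No product — both primers anneal to the same strand and extend in the same direction.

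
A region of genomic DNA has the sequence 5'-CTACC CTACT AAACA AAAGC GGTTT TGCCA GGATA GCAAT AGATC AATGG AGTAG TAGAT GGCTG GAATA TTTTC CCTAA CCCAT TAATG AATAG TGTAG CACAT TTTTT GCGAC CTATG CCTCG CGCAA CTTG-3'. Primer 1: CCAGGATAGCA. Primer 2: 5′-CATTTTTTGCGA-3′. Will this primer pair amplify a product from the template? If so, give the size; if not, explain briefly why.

No product — both primers anneal to the same strand and extend in the same direction.

Primer 1 (CCAGGATAGCA) matches the top strand at positions 28–38 (3' end points downstream).
Primer 2 (CATTTTTTGCGA) also matches the top strand directly, at positions 103–114 — its reverse complement TCGCAAAAAATG is not present.
Both primers anneal to the bottom strand with 3' ends pointing the same way, so neither can prime synthesis back toward the other.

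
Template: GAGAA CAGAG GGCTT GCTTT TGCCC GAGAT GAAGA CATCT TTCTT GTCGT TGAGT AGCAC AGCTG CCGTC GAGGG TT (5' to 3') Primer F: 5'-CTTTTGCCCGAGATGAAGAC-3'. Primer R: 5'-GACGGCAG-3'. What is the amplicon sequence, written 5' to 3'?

5'-CTTTTGCCCGAGATGAAGACATCTTTCTTGTCGTTGAGTAGCACAGCTGCCGTC-3'

Scanning the template, CTTTTGCCCGAGATGAAGAC occurs at positions 17–36; this primer anneals to the bottom strand there with its 3' end pointing downstream.
Taking the reverse complement of GACGGCAG gives CTGCCGTC, found at positions 63–70 on the template; the primer anneals here to the top strand with its 3' end pointing upstream.
The product is the template from position 17 through 70 (54 bp).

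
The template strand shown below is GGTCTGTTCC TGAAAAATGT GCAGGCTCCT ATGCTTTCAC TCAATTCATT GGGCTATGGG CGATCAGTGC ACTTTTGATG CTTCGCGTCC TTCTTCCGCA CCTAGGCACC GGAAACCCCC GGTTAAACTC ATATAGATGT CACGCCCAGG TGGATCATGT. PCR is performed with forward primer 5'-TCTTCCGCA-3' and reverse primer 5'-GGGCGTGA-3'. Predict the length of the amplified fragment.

Scanning the template, TCTTCCGCA occurs at positions 92–100; this primer anneals to the bottom strand there with its 3' end pointing downstream.
The reverse primer's reverse complement is TCACGCCC, which matches the template at positions 140–147.
Product length = (reverse-primer end) − (forward-primer start) + 1 = 147 − 92 + 1 = 56 bp.

56 bp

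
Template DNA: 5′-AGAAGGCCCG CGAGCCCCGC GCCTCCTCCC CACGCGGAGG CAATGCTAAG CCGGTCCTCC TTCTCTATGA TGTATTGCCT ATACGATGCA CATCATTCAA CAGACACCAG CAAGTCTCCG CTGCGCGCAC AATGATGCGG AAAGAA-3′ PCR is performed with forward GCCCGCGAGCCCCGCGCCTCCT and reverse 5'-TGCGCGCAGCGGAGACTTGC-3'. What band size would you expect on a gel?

Scanning the template, GCCCGCGAGCCCCGCGCCTCCT occurs at positions 6–27; this primer anneals to the bottom strand there with its 3' end pointing downstream.
Reverse complement of the reverse primer: GCAAGTCTCCGCTGCGCGCA. This occurs on the top strand at positions 110–129.
Amplicon spans positions 6–129: 124 bp.

124 bp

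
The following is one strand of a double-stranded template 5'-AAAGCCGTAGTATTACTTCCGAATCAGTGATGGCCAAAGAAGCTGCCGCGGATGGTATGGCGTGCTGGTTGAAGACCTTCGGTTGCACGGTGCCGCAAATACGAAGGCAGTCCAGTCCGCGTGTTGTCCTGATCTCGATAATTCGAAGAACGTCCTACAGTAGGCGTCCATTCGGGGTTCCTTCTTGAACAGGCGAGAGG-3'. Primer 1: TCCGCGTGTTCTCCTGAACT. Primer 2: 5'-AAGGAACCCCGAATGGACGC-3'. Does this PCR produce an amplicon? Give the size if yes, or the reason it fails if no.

No product — primer 1 has no binding site in the template.

Primer 1 (TCCGCGTGTTCTCCTGAACT) does not match the top strand, and its reverse complement AGTTCAGGAGAACACGCGGA does not match either.
With no annealing site for primer 1, no amplification occurs.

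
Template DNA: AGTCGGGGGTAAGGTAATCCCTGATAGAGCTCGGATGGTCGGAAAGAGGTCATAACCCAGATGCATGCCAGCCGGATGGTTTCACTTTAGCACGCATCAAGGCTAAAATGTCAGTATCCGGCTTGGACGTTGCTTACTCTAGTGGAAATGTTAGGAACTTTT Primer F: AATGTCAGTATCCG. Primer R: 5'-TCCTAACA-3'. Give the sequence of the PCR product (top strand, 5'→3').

Forward primer AATGTCAGTATCCG is found on the top strand at positions 107–120.
Taking the reverse complement of TCCTAACA gives TGTTAGGA, found at positions 149–156 on the template; the primer anneals here to the top strand with its 3' end pointing upstream.
The product is the template from position 107 through 156 (50 bp).

5'-AATGTCAGTATCCGGCTTGGACGTTGCTTACTCTAGTGGAAATGTTAGGA-3'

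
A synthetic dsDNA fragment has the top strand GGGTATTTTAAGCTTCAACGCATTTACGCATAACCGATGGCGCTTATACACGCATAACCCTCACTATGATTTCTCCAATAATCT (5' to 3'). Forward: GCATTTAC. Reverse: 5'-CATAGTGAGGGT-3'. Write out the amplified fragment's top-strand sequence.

Scanning the template, GCATTTAC occurs at positions 20–27; this primer anneals to the bottom strand there with its 3' end pointing downstream.
The reverse primer's reverse complement is ACCCTCACTATG, which matches the template at positions 57–68.
The product is the template from position 20 through 68 (49 bp).

5'-GCATTTACGCATAACCGATGGCGCTTATACACGCATAACCCTCACTATG-3'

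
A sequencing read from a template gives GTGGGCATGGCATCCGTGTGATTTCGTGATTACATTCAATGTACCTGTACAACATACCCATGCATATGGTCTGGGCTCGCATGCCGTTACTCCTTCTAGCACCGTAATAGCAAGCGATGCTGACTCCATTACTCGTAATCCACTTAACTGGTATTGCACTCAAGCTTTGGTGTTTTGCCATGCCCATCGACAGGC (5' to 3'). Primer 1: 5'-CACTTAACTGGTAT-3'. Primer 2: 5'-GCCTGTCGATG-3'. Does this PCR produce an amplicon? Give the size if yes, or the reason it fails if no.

Yes — a 55 bp product.

Primer 1 (CACTTAACTGGTAT) matches the top strand at positions 141–154; it acts as a forward primer.
Primer 2's reverse complement is CATCGACAGGC, matching the top strand at positions 185–195; it acts as a reverse primer.
The 3' ends face each other across positions 141–195, giving a 55 bp product.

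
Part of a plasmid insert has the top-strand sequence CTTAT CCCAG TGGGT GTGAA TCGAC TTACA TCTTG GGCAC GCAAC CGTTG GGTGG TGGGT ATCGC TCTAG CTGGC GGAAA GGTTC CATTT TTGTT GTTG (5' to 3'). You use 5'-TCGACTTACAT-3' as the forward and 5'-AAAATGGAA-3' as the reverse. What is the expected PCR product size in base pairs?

Forward primer TCGACTTACAT is found on the top strand at positions 21–31.
Taking the reverse complement of AAAATGGAA gives TTCCATTTT, found at positions 83–91 on the template; the primer anneals here to the top strand with its 3' end pointing upstream.
Amplicon spans positions 21–91: 71 bp.

71 bp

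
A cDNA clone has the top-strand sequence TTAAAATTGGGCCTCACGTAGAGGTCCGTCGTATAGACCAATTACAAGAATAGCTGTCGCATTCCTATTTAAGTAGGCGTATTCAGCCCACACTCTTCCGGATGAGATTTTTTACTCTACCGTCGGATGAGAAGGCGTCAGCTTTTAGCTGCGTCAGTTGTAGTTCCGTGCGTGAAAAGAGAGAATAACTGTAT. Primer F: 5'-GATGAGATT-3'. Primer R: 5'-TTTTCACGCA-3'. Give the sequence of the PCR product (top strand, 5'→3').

The forward primer matches the template at positions 101–109.
Taking the reverse complement of TTTTCACGCA gives TGCGTGAAAA, found at positions 169–178 on the template; the primer anneals here to the top strand with its 3' end pointing upstream.
The product is the template from position 101 through 178 (78 bp).

5'-GATGAGATTTTTTACTCTACCGTCGGATGAGAAGGCGTCAGCTTTTAGCTGCGTCAGTTGTAGTTCCGTGCGTGAAAA-3'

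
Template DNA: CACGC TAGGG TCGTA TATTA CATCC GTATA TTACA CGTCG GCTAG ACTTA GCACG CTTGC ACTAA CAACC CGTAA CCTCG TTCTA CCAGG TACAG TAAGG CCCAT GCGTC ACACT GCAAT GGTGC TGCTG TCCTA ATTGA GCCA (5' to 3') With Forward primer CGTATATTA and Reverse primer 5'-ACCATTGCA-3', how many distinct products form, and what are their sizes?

Two products: 112 bp, 99 bp

The forward primer CGTATATTA matches the top strand at positions 12–20, 25–33.
The reverse primer's reverse complement is TGCAATGGT, matching at positions 115–123.
Each forward site pairs with the reverse site to give a product ending at position 123: sizes 112, 99 bp.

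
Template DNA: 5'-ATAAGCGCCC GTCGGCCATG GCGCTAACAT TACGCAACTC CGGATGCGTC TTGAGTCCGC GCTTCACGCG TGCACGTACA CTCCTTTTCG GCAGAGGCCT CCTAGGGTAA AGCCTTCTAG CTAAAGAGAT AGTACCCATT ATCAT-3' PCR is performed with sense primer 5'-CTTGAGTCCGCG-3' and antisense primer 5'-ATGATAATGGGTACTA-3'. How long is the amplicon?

Scanning the template, CTTGAGTCCGCG occurs at positions 50–61; this primer anneals to the bottom strand there with its 3' end pointing downstream.
The reverse primer's reverse complement is TAGTACCCATTATCAT, which matches the template at positions 130–145.
Amplicon spans positions 50–145: 96 bp.

96 bp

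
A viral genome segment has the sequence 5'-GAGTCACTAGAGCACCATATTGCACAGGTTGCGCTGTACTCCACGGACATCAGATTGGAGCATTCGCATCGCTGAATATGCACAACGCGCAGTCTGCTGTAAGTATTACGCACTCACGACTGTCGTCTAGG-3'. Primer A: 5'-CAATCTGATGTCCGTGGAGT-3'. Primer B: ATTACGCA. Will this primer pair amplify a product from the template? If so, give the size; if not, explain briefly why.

Primer A (CAATCTGATGTCCGTGGAGT) has reverse complement ACTCCACGGACATCAGATTG, which matches the top strand at positions 38–57; primer A anneals to the top strand there with its 3' end pointing upstream toward position 38.
Primer B (ATTACGCA) matches the top strand directly at positions 105–112; it anneals to the bottom strand with its 3' end pointing downstream toward position 112.
The 3' ends diverge (primer A extends toward position 1, primer B toward position 131), so the primers never converge on a shared product.

No product — the primers' 3' ends point away from each other.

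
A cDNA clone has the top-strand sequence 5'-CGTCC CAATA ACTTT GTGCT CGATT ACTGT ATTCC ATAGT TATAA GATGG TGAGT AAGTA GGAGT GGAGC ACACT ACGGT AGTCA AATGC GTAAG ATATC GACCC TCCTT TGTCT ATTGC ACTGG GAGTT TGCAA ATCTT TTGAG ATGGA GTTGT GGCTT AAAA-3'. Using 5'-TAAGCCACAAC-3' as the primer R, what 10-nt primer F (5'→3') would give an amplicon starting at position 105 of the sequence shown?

5'-CTCCTTTGTC-3'

The reverse primer's reverse complement GTTGTGGCTTA matches the template at positions 151–161; the product starts at position 105.
The forward primer is identical to the top strand over positions 105–114: CTCCTTTGTC.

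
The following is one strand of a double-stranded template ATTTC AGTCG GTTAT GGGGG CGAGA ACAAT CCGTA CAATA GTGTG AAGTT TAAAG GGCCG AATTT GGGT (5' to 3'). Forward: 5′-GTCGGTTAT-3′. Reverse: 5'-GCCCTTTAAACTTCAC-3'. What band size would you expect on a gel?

52 bp

Forward primer GTCGGTTAT is found on the top strand at positions 7–15.
The reverse primer's reverse complement is GTGAAGTTTAAAGGGC, which matches the template at positions 43–58.
The product runs from position 7 to position 58, so its length is 58 − 7 + 1 = 52 bp.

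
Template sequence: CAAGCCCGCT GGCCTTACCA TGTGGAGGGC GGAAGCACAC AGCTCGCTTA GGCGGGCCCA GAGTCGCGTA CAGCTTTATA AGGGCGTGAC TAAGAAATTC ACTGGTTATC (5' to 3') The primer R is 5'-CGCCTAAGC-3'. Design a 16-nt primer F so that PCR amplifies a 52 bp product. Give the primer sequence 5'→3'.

The reverse primer's reverse complement GCTTAGGCG matches the template at positions 46–54, so the product ends at position 54.
A 52 bp product then starts at position 54 − 52 + 1 = 3.
The forward primer is identical to the top strand there: AGCCCGCTGGCCTTAC.

5'-AGCCCGCTGGCCTTAC-3'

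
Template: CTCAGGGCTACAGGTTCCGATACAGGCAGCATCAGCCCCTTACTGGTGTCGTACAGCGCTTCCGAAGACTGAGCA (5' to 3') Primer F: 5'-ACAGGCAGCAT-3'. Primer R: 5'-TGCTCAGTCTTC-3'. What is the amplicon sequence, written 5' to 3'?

5'-ACAGGCAGCATCAGCCCCTTACTGGTGTCGTACAGCGCTTCCGAAGACTGAGCA-3'

Scanning the template, ACAGGCAGCAT occurs at positions 22–32; this primer anneals to the bottom strand there with its 3' end pointing downstream.
Taking the reverse complement of TGCTCAGTCTTC gives GAAGACTGAGCA, found at positions 64–75 on the template; the primer anneals here to the top strand with its 3' end pointing upstream.
The product is the template from position 22 through 75 (54 bp).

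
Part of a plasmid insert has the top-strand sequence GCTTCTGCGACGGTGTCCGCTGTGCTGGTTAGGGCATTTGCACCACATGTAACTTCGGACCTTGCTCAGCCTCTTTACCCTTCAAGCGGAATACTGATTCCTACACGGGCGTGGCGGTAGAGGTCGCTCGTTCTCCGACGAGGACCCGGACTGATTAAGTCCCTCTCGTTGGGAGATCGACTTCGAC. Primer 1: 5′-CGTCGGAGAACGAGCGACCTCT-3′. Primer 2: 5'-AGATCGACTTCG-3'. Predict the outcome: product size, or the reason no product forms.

No product — the primers' 3' ends point away from each other.

Primer 1 (CGTCGGAGAACGAGCGACCTCT) has reverse complement AGAGGTCGCTCGTTCTCCGACG, which matches the top strand at positions 119–140; primer 1 anneals to the top strand there with its 3' end pointing upstream toward position 119.
Primer 2 (AGATCGACTTCG) matches the top strand directly at positions 174–185; it anneals to the bottom strand with its 3' end pointing downstream toward position 185.
The 3' ends diverge (primer 1 extends toward position 1, primer 2 toward position 187), so the primers never converge on a shared product.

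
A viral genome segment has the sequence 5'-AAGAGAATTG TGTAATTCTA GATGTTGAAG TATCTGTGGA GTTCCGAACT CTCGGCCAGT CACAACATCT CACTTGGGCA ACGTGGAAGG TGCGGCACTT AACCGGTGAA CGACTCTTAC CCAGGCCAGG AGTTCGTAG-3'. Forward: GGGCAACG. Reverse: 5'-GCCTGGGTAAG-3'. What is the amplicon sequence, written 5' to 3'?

5'-GGGCAACGTGGAAGGTGCGGCACTTAACCGGTGAACGACTCTTACCCAGGC-3'

Forward primer GGGCAACG is found on the top strand at positions 76–83.
Reverse complement of the reverse primer: CTTACCCAGGC. This occurs on the top strand at positions 116–126.
The product is the template from position 76 through 126 (51 bp).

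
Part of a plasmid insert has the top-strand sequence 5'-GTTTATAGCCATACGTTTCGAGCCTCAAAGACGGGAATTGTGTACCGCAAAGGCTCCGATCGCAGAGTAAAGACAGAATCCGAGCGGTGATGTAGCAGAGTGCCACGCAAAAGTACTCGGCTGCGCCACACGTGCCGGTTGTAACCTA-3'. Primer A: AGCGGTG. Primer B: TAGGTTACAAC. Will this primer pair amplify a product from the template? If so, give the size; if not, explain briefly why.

Primer A (AGCGGTG) matches the top strand at positions 83–89; it acts as a forward primer.
Primer B's reverse complement is GTTGTAACCTA, matching the top strand at positions 138–148; it acts as a reverse primer.
The 3' ends face each other across positions 83–148, giving a 66 bp product.

Yes — a 66 bp product.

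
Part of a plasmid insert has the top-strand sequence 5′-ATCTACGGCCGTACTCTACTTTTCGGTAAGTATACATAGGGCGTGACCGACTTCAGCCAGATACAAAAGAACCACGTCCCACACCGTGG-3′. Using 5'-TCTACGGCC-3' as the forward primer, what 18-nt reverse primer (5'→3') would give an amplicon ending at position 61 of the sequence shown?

5'-TCTGGCTGAAGTCGGTCA-3'

The forward primer binds at positions 2–10; the product's 3' end on the top strand is position 61.
The reverse primer anneals to the top strand over positions 44–61, i.e. to TGACCGACTTCAGCCAGA.
Its sequence written 5'→3' is the reverse complement: TCTGGCTGAAGTCGGTCA.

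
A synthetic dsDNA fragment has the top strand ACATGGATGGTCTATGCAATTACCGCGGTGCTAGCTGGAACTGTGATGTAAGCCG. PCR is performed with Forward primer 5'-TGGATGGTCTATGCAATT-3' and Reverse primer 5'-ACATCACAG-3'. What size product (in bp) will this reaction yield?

46 bp

Forward primer TGGATGGTCTATGCAATT is found on the top strand at positions 4–21.
The reverse primer's reverse complement is CTGTGATGT, which matches the template at positions 41–49.
The product runs from position 4 to position 49, so its length is 49 − 4 + 1 = 46 bp.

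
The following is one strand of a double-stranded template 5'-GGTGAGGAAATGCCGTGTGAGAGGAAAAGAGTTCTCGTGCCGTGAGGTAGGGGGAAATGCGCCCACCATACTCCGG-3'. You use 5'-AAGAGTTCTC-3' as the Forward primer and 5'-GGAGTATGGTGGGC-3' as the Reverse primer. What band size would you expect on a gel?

48 bp

The forward primer matches the template at positions 27–36.
Taking the reverse complement of GGAGTATGGTGGGC gives GCCCACCATACTCC, found at positions 61–74 on the template; the primer anneals here to the top strand with its 3' end pointing upstream.
The product runs from position 27 to position 74, so its length is 74 − 27 + 1 = 48 bp.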